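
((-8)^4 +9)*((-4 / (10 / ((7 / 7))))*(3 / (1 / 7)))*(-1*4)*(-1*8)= -1103424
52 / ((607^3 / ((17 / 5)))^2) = 15028 / 1250466769650571225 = 0.00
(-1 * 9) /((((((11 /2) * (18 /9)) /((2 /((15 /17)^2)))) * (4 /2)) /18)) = -5202 /275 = -18.92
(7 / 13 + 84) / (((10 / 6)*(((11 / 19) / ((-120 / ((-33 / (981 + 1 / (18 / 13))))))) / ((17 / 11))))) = 25091194268 / 51909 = 483368.86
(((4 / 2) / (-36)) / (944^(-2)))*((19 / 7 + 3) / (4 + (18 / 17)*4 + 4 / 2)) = -151493120 / 5481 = -27639.69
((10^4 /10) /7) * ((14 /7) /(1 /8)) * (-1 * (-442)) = 7072000 /7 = 1010285.71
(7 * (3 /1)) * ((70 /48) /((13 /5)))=1225 /104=11.78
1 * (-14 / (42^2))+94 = 93.99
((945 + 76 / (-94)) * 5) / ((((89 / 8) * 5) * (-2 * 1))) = -177508 / 4183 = -42.44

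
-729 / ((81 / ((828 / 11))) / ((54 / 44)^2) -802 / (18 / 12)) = 1358127 / 994753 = 1.37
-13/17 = -0.76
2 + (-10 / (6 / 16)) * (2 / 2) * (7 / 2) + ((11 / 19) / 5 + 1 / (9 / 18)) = -25427 / 285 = -89.22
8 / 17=0.47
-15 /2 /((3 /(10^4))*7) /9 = -25000 /63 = -396.83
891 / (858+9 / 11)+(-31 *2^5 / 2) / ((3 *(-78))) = 1163191 / 368433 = 3.16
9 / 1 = 9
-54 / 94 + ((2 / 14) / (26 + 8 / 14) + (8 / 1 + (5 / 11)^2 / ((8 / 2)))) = 15829837 / 2115564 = 7.48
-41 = -41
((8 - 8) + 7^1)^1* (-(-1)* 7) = 49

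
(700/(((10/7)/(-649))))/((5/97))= -6169394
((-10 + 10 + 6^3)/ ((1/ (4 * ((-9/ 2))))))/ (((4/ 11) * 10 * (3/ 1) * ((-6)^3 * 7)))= 0.24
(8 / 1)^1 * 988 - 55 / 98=774537 / 98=7903.44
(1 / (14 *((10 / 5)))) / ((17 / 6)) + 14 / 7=479 / 238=2.01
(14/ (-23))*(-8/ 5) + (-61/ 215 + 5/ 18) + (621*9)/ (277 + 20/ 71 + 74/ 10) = 2014257574/ 97777485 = 20.60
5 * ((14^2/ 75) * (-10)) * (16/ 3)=-6272/ 9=-696.89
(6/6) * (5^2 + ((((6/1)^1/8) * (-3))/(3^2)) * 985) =-885/4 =-221.25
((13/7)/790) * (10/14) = 13/7742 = 0.00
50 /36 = 25 /18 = 1.39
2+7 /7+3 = 6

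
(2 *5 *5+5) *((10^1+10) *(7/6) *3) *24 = 92400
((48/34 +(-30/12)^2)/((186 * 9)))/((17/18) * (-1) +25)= 521/2738292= 0.00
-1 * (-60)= 60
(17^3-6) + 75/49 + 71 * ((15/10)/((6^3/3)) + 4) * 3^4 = 21977357/784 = 28032.34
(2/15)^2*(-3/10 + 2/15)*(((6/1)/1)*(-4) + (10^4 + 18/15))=-99772/3375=-29.56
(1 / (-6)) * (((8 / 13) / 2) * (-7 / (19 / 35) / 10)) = 49 / 741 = 0.07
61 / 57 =1.07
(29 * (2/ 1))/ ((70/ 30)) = 174/ 7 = 24.86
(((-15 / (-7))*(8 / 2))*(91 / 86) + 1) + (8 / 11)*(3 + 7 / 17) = 100923 / 8041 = 12.55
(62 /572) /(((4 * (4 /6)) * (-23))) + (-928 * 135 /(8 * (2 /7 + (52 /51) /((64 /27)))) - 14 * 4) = -54244402579 /2473328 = -21931.75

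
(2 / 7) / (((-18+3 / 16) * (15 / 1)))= -32 / 29925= -0.00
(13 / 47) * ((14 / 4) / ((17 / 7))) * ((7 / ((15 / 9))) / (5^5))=13377 / 24968750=0.00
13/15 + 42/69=509/345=1.48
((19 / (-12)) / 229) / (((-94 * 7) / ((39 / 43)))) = 247 / 25917304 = 0.00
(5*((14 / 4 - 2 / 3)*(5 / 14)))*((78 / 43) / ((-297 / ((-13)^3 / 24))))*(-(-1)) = 12138425 / 4291056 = 2.83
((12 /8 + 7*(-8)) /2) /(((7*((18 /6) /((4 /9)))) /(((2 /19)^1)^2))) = -436 /68229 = -0.01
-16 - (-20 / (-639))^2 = -6533536 / 408321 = -16.00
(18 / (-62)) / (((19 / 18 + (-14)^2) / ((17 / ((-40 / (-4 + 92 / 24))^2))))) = -153 / 351862400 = -0.00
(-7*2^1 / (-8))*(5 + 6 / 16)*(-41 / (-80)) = 12341 / 2560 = 4.82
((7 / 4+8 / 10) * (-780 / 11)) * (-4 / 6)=1326 / 11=120.55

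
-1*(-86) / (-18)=-43 / 9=-4.78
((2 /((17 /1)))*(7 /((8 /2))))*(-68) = -14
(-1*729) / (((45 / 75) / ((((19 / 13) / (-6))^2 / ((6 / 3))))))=-48735 / 1352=-36.05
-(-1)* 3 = 3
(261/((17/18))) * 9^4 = 30823578/17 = 1813151.65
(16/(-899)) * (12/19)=-192/17081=-0.01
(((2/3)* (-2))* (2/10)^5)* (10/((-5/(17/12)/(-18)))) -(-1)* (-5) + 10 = 15557/3125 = 4.98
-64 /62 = -32 /31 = -1.03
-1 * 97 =-97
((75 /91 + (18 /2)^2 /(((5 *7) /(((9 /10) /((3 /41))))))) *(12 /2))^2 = 159845637249 /5175625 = 30884.32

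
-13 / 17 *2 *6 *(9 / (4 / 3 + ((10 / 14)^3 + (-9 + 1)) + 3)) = 722358 / 28883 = 25.01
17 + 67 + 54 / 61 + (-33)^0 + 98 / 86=228266 / 2623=87.02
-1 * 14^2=-196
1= 1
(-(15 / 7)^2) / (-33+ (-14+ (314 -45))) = -75 / 3626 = -0.02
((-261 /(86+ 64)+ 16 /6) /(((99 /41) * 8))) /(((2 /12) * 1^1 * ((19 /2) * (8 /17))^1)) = 96883 /1504800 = 0.06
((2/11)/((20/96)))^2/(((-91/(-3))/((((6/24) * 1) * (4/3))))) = 2304/275275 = 0.01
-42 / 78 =-7 / 13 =-0.54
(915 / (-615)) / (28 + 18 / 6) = -61 / 1271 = -0.05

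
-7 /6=-1.17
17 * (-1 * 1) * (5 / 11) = -85 / 11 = -7.73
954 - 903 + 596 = 647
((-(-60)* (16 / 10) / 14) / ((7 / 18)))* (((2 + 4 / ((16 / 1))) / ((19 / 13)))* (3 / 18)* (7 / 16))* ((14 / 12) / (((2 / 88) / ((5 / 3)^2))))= 10725 / 38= 282.24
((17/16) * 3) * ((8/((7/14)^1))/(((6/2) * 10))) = 17/10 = 1.70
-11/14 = -0.79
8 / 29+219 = 6359 / 29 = 219.28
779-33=746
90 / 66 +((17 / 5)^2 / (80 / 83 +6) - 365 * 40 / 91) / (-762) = 59953417 / 38138100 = 1.57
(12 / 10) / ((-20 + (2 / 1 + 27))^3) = 0.00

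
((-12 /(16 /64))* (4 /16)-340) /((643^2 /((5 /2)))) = -880 /413449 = -0.00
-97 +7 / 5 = -478 / 5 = -95.60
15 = 15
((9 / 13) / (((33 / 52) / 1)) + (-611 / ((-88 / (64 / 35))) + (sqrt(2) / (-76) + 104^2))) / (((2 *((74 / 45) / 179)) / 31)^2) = 12998855815897635 / 421652 - 62352587025 *sqrt(2) / 1664704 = 30828345367.42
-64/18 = -32/9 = -3.56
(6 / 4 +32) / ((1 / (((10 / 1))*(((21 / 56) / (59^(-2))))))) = 3498405 / 8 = 437300.62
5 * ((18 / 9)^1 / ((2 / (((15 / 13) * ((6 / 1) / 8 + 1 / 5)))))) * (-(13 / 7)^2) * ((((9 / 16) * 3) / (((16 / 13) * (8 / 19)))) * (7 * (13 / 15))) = -21414159 / 57344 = -373.43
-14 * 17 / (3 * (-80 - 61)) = 0.56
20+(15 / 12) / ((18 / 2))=725 / 36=20.14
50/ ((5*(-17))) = -10/ 17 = -0.59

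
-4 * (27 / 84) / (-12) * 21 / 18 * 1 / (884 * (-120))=-1 / 848640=-0.00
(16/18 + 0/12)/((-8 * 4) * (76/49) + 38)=-196/2565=-0.08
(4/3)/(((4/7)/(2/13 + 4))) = 126/13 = 9.69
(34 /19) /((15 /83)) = 2822 /285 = 9.90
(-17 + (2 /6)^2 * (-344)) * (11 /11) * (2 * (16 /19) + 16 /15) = -389648 /2565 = -151.91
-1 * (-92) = 92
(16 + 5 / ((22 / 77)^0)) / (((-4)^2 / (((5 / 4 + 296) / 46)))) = 24969 / 2944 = 8.48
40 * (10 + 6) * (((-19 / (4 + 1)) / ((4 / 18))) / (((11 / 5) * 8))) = -6840 / 11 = -621.82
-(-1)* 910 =910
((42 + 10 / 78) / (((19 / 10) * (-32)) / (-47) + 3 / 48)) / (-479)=-6177680 / 95254419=-0.06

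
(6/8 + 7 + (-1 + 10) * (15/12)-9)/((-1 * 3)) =-10/3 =-3.33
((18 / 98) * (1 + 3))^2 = 0.54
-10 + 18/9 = -8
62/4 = 15.50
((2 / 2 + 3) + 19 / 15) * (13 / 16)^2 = 3.48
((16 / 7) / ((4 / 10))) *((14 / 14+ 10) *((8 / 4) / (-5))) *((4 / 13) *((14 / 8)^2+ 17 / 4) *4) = -1584 / 7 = -226.29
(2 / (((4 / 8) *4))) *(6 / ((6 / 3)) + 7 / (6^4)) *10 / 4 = 19475 / 2592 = 7.51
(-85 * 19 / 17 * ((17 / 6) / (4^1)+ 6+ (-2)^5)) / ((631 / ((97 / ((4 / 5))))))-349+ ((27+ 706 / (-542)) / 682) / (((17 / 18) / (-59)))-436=-30991210005929 / 95164108512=-325.66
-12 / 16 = -3 / 4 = -0.75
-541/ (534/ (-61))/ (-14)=-33001/ 7476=-4.41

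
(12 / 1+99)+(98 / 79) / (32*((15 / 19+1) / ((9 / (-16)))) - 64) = 124300965 / 1119904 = 110.99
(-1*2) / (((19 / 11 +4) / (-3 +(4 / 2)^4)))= -286 / 63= -4.54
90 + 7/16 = 1447/16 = 90.44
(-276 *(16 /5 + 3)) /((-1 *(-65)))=-8556 /325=-26.33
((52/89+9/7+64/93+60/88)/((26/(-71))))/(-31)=293219989/1027374348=0.29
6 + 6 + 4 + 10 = 26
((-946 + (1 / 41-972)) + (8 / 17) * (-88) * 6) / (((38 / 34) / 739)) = -1432477.03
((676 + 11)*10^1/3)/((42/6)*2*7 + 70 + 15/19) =43510/3207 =13.57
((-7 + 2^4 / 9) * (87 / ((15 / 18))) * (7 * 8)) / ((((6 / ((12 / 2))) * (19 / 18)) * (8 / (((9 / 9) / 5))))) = -343476 / 475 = -723.11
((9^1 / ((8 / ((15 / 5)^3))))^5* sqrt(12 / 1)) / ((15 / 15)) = 847288609443* sqrt(3) / 16384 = 89571955.58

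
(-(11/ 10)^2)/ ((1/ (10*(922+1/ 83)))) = -9259767/ 830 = -11156.35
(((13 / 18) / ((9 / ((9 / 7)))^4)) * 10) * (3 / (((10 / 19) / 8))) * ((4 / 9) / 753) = 3952 / 48814731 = 0.00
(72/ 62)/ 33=12/ 341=0.04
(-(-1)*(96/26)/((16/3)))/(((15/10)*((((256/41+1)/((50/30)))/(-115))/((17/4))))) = -400775/7722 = -51.90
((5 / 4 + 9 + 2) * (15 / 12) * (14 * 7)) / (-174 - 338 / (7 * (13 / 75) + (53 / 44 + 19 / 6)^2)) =-15180756395 / 1928500368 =-7.87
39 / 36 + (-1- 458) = -457.92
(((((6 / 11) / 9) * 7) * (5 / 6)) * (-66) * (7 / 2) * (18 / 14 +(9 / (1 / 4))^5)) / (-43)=4938071145 / 43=114838863.84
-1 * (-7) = 7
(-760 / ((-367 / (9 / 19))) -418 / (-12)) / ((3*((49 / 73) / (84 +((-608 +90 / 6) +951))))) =7861.11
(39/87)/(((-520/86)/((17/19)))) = -731/11020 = -0.07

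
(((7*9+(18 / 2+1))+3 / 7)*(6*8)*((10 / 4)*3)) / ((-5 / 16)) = -592128 / 7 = -84589.71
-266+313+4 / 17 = 803 / 17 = 47.24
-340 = -340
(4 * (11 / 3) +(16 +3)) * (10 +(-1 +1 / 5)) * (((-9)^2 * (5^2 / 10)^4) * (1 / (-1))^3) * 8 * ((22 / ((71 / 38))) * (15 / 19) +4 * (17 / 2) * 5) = -99804791250 / 71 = -1405701285.21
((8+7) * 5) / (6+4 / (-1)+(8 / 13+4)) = 975 / 86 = 11.34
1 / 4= 0.25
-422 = -422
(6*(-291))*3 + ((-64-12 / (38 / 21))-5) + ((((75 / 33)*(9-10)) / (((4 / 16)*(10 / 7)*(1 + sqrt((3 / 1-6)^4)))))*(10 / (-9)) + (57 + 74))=-9747200 / 1881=-5181.92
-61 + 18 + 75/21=-276/7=-39.43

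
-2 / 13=-0.15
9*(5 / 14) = 45 / 14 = 3.21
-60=-60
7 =7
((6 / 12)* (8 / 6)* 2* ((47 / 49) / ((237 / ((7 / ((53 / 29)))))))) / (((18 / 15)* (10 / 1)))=0.00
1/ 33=0.03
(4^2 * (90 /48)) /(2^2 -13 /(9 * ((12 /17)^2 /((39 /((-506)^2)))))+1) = 3318226560 /552988919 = 6.00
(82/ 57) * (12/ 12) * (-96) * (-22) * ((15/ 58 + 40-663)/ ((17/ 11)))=-603575104/ 493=-1224290.27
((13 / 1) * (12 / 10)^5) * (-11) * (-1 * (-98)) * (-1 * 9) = 980755776 / 3125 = 313841.85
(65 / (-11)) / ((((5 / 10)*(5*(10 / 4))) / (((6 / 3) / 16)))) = -13 / 110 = -0.12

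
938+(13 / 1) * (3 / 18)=5641 / 6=940.17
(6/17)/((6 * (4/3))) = 3/68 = 0.04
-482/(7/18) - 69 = -9159/7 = -1308.43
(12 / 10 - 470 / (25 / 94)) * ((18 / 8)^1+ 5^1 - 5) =-7947 / 2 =-3973.50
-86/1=-86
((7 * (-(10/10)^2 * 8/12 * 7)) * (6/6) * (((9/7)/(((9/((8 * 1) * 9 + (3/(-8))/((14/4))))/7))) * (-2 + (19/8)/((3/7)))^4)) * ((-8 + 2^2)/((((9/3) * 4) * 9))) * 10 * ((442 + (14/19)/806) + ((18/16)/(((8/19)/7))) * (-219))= -2195186714848325996875/4389826461696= -500062299.50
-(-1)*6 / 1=6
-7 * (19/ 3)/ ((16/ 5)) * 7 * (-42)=4073.12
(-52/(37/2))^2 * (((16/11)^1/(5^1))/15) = 173056/1129425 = 0.15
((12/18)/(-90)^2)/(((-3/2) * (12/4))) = -1/54675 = -0.00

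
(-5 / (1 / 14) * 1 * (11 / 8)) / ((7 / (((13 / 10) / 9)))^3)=-24167 / 28576800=-0.00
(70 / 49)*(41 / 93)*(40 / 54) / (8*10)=205 / 35154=0.01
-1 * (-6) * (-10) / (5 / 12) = -144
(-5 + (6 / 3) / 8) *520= -2470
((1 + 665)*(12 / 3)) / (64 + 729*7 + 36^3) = 2664 / 51823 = 0.05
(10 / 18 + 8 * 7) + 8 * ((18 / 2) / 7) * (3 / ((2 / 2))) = 5507 / 63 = 87.41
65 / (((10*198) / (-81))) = -117 / 44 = -2.66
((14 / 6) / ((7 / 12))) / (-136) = -1 / 34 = -0.03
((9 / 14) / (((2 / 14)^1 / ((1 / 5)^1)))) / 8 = 9 / 80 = 0.11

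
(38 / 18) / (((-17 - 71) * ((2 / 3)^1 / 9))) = -57 / 176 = -0.32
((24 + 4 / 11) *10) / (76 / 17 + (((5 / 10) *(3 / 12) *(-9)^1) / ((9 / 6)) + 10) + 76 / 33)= 546720 / 35957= 15.20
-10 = -10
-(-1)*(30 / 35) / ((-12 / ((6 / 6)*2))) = -1 / 7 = -0.14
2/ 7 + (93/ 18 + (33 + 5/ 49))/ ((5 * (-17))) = -4111/ 24990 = -0.16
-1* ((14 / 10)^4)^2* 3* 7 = -121060821 / 390625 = -309.92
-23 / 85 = -0.27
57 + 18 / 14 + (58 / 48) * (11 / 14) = 19903 / 336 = 59.24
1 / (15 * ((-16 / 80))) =-1 / 3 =-0.33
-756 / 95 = -7.96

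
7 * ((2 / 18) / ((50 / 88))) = 308 / 225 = 1.37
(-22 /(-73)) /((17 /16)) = 352 /1241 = 0.28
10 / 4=5 / 2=2.50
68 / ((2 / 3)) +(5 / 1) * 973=4967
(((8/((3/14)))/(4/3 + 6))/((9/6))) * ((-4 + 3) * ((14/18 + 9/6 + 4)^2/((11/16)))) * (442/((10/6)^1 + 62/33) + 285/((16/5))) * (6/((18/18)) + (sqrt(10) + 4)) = -36679207880/88209 - 3667920788 * sqrt(10)/88209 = -547315.94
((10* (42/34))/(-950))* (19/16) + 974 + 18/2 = 1336859/1360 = 982.98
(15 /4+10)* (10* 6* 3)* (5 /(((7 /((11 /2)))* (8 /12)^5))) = 33078375 /448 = 73835.66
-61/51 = -1.20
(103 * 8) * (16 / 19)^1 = 13184 / 19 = 693.89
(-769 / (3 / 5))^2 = 14784025 / 9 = 1642669.44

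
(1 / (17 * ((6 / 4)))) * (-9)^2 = 54 / 17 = 3.18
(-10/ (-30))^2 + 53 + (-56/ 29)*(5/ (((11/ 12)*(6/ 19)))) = 56722/ 2871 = 19.76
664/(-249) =-8/3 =-2.67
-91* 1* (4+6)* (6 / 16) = -1365 / 4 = -341.25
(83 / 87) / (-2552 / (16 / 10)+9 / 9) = -83 / 138678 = -0.00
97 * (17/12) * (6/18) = 1649/36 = 45.81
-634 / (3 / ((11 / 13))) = -6974 / 39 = -178.82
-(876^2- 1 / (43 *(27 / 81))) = -32997165 / 43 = -767375.93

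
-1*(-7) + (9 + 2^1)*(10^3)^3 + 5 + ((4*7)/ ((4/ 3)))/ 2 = 22000000045/ 2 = 11000000022.50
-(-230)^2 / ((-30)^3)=529 / 270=1.96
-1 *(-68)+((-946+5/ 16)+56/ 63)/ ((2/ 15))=-673727/ 96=-7017.99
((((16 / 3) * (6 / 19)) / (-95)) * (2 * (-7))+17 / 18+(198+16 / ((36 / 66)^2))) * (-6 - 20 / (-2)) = 16438018 / 16245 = 1011.88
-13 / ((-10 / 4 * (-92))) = -13 / 230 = -0.06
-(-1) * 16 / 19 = 16 / 19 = 0.84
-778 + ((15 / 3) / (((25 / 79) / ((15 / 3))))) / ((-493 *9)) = -3452065 / 4437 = -778.02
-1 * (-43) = 43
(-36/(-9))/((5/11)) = 44/5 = 8.80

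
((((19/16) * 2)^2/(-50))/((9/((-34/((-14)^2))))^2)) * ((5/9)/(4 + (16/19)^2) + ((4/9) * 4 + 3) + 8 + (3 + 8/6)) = -323548777/448084224000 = -0.00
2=2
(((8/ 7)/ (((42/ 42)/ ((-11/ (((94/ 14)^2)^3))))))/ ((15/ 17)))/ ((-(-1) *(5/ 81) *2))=-339434172/ 269480383225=-0.00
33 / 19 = 1.74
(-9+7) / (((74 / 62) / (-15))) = 930 / 37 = 25.14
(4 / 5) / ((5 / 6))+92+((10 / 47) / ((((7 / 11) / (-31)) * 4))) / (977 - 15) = 92.96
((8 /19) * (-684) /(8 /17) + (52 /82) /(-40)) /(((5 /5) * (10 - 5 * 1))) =-501853 /4100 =-122.40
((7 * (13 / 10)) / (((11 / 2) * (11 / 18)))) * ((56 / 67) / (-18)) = -5096 / 40535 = -0.13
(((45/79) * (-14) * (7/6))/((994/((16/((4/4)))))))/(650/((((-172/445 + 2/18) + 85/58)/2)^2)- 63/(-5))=-106995217561400/1320502859909428389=-0.00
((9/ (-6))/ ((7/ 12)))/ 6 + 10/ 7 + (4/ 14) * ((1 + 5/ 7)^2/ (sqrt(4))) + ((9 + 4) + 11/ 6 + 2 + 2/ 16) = 151289/ 8232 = 18.38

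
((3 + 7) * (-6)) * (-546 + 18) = 31680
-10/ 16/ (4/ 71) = -355/ 32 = -11.09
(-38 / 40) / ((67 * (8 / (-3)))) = 57 / 10720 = 0.01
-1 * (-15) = 15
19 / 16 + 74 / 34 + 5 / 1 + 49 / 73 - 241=-4605893 / 19856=-231.96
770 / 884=385 / 442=0.87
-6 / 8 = -3 / 4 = -0.75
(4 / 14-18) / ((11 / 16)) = -1984 / 77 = -25.77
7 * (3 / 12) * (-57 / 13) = -399 / 52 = -7.67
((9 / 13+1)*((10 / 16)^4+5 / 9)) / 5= 0.24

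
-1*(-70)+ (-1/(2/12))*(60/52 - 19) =177.08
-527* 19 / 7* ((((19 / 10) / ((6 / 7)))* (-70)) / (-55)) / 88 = -1331729 / 29040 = -45.86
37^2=1369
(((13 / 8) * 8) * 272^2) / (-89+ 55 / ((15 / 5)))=-721344 / 53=-13610.26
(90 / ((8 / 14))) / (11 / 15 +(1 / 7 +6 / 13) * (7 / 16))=157.85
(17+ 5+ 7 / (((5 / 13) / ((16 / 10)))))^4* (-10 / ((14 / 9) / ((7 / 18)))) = -1333808312328 / 78125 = -17072746.40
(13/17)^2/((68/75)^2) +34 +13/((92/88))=1449071223/30735728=47.15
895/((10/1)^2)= 179/20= 8.95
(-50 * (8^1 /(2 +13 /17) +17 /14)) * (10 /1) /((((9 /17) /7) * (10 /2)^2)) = -1086.31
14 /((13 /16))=224 /13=17.23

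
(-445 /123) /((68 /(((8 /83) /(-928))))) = 445 /80528592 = 0.00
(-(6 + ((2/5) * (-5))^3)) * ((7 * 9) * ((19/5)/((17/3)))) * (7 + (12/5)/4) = 272916/425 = 642.16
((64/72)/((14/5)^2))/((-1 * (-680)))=5/29988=0.00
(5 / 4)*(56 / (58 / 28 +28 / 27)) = 5292 / 235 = 22.52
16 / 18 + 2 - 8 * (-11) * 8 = 6362 / 9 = 706.89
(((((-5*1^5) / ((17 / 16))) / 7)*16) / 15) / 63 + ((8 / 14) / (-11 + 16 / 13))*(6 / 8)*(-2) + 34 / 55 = 109111748 / 157099635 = 0.69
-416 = -416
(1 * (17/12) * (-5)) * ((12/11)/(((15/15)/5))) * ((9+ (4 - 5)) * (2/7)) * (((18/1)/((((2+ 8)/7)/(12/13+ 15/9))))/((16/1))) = -25755/143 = -180.10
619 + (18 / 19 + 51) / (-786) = 3081053 / 4978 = 618.93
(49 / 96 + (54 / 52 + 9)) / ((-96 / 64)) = -13165 / 1872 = -7.03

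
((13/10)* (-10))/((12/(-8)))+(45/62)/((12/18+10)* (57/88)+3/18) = 380857/43431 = 8.77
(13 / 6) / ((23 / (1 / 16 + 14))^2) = 219375 / 270848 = 0.81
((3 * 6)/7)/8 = 9/28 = 0.32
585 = 585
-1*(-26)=26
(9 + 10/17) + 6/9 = 523/51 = 10.25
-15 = -15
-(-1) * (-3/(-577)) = 3/577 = 0.01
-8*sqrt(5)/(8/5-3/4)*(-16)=2560*sqrt(5)/17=336.73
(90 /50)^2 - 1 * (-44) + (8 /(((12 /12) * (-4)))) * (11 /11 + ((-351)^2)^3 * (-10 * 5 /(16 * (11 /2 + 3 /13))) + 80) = 15193788212602153163 /7450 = 2039434659409684.99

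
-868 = -868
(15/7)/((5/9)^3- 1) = -10935/4228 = -2.59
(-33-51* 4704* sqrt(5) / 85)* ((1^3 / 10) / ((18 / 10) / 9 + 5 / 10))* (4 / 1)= -8064* sqrt(5) / 5-132 / 7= -3625.19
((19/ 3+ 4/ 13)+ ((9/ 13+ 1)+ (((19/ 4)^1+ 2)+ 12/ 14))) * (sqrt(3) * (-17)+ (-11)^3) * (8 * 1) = -3564418/ 21- 45526 * sqrt(3)/ 21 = -173489.11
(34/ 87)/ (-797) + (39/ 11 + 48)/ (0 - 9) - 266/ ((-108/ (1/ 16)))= -1224380209/ 219665952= -5.57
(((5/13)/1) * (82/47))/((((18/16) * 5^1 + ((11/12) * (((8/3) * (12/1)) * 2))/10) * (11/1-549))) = -24600/226651061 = -0.00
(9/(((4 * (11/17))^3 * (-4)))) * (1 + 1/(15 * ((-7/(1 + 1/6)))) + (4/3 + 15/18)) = -348823/851840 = -0.41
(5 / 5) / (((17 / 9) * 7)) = 9 / 119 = 0.08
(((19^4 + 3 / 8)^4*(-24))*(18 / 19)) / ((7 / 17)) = -542294559545087267467791579 / 34048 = -15927354309947346906361.36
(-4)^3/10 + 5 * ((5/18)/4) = -2179/360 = -6.05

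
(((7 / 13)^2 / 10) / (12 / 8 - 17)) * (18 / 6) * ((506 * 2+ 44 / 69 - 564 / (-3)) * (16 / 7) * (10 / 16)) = -1159816 / 120497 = -9.63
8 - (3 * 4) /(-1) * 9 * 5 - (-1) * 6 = 554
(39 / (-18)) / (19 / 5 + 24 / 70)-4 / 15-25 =-7479 / 290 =-25.79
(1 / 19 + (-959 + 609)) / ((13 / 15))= -403.79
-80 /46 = -40 /23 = -1.74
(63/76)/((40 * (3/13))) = 273/3040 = 0.09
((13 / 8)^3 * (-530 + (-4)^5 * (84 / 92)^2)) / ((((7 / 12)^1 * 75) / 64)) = -804051469 / 92575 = -8685.41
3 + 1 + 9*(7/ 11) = 107/ 11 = 9.73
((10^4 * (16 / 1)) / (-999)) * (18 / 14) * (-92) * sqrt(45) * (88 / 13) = 1295360000 * sqrt(5) / 3367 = 860265.23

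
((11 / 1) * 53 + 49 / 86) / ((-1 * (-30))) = 16729 / 860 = 19.45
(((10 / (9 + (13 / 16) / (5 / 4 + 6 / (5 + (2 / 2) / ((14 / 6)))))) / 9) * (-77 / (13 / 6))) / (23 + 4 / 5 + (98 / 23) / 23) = -416640400 / 2364980787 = -0.18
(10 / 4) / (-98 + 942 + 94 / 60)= 75 / 25367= 0.00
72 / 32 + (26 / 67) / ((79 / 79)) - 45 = -11353 / 268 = -42.36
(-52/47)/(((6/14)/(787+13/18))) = -2580578/1269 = -2033.55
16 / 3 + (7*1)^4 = 7219 / 3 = 2406.33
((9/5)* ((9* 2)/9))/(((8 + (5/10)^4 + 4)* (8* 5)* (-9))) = -4/4825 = -0.00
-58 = -58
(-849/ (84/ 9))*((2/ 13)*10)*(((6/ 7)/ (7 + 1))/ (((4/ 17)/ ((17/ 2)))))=-11041245/ 20384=-541.66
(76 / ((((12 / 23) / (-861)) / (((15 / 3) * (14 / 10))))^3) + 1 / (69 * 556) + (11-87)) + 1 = -17977976576178004343 / 153456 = -117153950162769.81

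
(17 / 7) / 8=17 / 56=0.30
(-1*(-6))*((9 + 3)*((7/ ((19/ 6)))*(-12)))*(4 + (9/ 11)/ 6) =-1651104/ 209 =-7900.02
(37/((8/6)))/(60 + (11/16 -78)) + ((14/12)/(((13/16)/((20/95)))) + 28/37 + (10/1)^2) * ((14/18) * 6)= 10708394764/22783527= 470.01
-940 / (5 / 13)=-2444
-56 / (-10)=28 / 5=5.60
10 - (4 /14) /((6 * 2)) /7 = 2939 /294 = 10.00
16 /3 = 5.33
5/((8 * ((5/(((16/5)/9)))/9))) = 2/5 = 0.40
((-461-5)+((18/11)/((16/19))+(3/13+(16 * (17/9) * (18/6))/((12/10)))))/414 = -3997633/4262544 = -0.94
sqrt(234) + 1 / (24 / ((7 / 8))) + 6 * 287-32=3 * sqrt(26) + 324487 / 192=1705.33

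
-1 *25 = -25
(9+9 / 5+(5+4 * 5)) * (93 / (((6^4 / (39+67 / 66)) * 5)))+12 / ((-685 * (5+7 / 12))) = 134496881071 / 6542791200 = 20.56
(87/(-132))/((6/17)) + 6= 1091/264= 4.13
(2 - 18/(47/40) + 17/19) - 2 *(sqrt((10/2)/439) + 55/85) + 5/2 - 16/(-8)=-279893/30362 - 2 *sqrt(2195)/439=-9.43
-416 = -416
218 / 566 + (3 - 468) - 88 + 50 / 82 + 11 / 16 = -551.32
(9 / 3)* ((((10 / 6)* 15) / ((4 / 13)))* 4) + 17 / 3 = 2942 / 3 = 980.67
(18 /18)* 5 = 5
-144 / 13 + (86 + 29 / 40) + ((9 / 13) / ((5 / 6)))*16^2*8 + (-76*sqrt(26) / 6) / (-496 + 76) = 19*sqrt(26) / 630 + 924073 / 520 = 1777.22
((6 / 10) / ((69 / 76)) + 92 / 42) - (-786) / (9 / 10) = 2115986 / 2415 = 876.18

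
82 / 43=1.91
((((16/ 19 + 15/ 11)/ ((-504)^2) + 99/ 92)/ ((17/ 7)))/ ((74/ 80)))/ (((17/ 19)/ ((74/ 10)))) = 1313971867/ 331658712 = 3.96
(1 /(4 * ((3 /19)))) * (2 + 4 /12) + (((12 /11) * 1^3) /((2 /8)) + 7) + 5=7943 /396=20.06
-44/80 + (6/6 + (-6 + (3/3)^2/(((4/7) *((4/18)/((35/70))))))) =-129/80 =-1.61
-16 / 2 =-8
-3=-3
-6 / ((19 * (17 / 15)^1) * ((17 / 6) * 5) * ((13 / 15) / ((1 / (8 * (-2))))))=405 / 285532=0.00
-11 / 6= -1.83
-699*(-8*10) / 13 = 55920 / 13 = 4301.54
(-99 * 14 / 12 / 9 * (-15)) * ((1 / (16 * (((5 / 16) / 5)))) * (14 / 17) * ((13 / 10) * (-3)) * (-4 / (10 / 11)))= 231231 / 85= 2720.36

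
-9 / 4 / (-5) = 9 / 20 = 0.45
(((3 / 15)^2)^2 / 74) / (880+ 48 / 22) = 11 / 448810000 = 0.00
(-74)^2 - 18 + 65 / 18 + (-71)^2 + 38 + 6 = 189839 / 18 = 10546.61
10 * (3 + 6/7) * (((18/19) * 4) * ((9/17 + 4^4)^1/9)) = 1345680/323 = 4166.19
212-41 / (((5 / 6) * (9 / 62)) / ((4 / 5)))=-4436 / 75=-59.15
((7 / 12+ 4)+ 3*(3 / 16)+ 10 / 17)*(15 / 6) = 23395 / 1632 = 14.34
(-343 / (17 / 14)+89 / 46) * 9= -1974411 / 782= -2524.82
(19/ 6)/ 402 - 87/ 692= -24587/ 208638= -0.12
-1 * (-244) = 244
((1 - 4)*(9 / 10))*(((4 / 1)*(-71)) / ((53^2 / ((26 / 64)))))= 24921 / 224720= 0.11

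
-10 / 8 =-5 / 4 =-1.25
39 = 39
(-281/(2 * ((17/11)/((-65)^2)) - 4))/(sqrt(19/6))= 39.48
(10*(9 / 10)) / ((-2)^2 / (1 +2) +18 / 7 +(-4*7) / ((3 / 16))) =-63 / 1018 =-0.06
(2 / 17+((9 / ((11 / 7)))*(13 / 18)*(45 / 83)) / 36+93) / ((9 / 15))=57849835 / 372504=155.30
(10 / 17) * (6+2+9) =10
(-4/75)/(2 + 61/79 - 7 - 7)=316/66525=0.00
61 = 61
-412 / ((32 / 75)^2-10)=1158750 / 27613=41.96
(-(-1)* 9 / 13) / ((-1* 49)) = -9 / 637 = -0.01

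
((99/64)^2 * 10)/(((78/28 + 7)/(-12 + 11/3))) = -2858625/140288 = -20.38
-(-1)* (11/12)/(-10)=-11/120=-0.09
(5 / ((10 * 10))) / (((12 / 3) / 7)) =7 / 80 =0.09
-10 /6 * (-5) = 25 /3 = 8.33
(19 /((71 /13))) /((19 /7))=91 /71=1.28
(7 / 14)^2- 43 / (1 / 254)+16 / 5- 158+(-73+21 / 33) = -2452761 / 220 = -11148.91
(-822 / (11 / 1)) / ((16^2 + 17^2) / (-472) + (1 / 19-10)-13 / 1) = 2457232 / 792539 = 3.10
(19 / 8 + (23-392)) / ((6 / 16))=-2933 / 3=-977.67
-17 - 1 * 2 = -19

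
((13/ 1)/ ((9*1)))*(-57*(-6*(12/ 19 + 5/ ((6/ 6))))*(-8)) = -22256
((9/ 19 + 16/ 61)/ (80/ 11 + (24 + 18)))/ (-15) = -9383/ 9422670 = -0.00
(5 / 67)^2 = 25 / 4489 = 0.01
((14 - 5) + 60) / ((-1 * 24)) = -23 / 8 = -2.88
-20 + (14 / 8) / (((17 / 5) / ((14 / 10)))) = -1311 / 68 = -19.28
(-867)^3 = -651714363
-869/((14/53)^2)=-2441021/196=-12454.19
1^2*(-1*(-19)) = 19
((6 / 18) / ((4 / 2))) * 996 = 166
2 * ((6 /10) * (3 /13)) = 18 /65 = 0.28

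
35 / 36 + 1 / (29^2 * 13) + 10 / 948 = 30560579 / 31093452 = 0.98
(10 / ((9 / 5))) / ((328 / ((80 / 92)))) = 125 / 8487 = 0.01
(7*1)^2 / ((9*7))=7 / 9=0.78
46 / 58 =23 / 29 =0.79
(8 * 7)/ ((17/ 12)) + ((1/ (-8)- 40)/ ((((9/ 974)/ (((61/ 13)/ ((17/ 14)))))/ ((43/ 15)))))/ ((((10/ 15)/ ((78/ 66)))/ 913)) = -79412147647/ 1020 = -77855046.71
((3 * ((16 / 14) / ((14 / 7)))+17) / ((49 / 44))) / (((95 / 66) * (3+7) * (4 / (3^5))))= 11555379 / 162925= 70.92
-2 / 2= -1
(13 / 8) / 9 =0.18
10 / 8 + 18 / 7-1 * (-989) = 27799 / 28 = 992.82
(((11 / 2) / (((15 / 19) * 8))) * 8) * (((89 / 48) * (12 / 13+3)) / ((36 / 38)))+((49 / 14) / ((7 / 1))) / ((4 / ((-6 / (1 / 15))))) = 4744523 / 112320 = 42.24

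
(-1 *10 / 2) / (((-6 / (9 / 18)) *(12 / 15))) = 25 / 48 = 0.52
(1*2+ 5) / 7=1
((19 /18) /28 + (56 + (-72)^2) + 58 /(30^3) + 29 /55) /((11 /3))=10895139041 /7623000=1429.25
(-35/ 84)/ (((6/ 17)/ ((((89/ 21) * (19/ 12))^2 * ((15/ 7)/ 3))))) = -1215279425/ 32006016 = -37.97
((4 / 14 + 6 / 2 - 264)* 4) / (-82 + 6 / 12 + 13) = 14600 / 959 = 15.22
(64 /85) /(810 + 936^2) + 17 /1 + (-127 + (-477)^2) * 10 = 84749959304717 /37268505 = 2274037.00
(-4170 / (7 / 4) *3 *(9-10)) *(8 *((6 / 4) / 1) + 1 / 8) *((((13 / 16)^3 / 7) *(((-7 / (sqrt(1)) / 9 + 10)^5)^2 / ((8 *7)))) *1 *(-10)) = -11490462874240776473753719975 / 2177191571079168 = -5277653573013.47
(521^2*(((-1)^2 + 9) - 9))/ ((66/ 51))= 4614497/ 22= 209749.86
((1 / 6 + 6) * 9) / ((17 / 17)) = 111 / 2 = 55.50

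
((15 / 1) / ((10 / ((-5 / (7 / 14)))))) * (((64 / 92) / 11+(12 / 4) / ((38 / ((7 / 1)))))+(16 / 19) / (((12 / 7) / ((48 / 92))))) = -125775 / 9614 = -13.08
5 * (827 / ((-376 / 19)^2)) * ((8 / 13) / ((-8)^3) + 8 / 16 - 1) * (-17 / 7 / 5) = 2116399683 / 823373824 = 2.57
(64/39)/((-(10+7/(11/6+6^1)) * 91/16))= -0.03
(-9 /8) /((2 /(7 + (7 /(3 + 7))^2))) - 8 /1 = -19541 /1600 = -12.21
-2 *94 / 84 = -47 / 21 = -2.24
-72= -72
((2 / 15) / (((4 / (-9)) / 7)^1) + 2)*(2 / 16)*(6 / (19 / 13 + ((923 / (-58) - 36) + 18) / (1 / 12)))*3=3393 / 6115000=0.00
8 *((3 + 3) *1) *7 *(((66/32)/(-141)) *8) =-1848/47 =-39.32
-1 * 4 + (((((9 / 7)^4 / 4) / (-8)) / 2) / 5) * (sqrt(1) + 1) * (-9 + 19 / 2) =-3079841 / 768320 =-4.01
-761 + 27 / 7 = -5300 / 7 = -757.14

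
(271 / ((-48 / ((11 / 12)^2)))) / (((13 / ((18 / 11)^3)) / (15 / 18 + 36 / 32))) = -114633 / 36608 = -3.13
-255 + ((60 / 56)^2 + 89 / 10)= -240053 / 980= -244.95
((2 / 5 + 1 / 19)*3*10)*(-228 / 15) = -1032 / 5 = -206.40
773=773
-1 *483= -483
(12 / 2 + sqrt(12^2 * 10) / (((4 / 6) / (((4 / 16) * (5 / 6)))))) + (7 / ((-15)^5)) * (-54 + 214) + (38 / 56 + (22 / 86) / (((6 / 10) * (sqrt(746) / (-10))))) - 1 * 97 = -78.62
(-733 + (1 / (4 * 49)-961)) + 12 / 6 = -331631 / 196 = -1691.99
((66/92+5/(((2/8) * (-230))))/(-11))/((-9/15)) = 145/1518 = 0.10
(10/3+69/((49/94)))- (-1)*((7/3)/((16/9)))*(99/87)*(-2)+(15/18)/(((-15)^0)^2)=4554485/34104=133.55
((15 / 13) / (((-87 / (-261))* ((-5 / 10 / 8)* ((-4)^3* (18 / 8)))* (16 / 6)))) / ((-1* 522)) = -5 / 18096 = -0.00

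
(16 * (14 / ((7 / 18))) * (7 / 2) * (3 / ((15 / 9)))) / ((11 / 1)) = 18144 / 55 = 329.89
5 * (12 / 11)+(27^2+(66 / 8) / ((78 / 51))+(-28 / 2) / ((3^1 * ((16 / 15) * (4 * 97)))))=328393151 / 443872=739.84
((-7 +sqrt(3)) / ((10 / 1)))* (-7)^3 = 180.69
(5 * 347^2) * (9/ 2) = 5418405/ 2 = 2709202.50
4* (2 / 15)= 0.53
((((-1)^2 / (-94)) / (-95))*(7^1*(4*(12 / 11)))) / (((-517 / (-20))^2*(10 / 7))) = 0.00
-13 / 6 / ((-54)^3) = 13 / 944784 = 0.00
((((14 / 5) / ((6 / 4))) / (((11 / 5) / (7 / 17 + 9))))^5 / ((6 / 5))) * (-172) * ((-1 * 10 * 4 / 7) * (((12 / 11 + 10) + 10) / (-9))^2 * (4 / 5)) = 190935390455255269376000000 / 1633826553929845803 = 116863929.04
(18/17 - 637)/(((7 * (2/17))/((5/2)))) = -1930.54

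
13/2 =6.50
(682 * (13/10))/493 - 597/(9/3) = -486102/2465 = -197.20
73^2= 5329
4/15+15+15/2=683/30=22.77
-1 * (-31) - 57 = -26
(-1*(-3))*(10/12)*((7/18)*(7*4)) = 245/9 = 27.22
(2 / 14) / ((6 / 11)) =11 / 42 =0.26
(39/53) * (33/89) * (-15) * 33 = -637065/4717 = -135.06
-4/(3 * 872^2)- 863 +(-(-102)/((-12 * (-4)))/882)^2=-510482588513831/591520962816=-863.00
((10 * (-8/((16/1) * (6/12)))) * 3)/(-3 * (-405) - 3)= -0.02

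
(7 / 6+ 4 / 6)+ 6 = 7.83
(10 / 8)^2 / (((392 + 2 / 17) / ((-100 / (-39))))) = 10625 / 1039896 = 0.01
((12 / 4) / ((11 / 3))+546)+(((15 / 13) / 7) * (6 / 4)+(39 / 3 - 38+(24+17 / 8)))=4389909 / 8008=548.19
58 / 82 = 29 / 41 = 0.71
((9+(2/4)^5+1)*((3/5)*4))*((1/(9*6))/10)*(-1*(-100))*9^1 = 321/8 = 40.12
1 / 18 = 0.06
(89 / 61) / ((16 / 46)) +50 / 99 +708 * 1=34431949 / 48312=712.70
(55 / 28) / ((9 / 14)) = 3.06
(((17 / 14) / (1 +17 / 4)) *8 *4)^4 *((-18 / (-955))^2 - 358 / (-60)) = 22877112748476465152 / 1277607159582075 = 17906.22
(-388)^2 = 150544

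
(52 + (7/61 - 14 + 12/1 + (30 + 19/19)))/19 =4948/1159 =4.27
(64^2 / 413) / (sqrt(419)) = 4096* sqrt(419) / 173047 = 0.48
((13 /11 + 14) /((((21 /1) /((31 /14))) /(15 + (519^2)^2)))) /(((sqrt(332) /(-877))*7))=-798619835009.22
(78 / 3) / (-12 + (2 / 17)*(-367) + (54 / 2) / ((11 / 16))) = -1.63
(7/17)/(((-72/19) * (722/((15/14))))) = -5/31008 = -0.00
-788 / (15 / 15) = -788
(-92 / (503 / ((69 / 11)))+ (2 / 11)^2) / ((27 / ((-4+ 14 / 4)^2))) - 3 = -4946857 / 1643301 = -3.01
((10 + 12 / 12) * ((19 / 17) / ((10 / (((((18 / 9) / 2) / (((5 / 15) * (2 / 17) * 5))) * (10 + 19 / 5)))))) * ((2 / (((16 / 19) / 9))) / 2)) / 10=7397973 / 80000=92.47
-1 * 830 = -830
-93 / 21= -4.43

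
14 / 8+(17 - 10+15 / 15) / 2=23 / 4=5.75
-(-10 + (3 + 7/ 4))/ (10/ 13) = 273/ 40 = 6.82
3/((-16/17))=-51/16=-3.19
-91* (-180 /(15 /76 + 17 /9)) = 11203920 /1427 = 7851.38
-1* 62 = -62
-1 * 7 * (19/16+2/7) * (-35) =360.94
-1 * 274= -274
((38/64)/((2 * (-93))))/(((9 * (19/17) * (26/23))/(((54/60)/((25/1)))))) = -391/38688000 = -0.00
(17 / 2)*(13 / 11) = 221 / 22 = 10.05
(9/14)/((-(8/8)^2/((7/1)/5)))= -9/10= -0.90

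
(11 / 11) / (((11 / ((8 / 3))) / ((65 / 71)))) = 520 / 2343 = 0.22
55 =55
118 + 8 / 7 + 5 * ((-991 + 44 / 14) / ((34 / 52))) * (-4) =30335.95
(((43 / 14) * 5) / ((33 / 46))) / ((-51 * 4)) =-4945 / 47124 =-0.10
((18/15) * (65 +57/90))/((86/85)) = 33473/430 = 77.84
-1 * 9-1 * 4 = -13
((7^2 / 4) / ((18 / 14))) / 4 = 343 / 144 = 2.38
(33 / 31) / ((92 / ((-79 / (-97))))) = 2607 / 276644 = 0.01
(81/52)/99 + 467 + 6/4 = 267991/572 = 468.52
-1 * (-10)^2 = -100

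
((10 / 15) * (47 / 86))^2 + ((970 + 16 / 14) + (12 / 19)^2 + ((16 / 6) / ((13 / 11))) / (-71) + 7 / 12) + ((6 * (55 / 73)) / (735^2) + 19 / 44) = 103981513695488065849 / 106904510396373690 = 972.66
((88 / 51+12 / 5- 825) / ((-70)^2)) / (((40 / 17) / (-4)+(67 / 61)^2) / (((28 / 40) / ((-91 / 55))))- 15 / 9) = 8567799713 / 159964640500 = 0.05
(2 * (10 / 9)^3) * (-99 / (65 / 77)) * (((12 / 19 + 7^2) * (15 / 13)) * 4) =-6389768000 / 86697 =-73702.30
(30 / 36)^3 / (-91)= -125 / 19656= -0.01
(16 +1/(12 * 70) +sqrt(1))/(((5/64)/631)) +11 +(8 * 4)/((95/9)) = 1369859237/9975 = 137329.25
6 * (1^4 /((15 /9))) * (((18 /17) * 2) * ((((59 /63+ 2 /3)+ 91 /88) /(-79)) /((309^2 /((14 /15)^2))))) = -409388 /176317601625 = -0.00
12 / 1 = 12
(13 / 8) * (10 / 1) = 65 / 4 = 16.25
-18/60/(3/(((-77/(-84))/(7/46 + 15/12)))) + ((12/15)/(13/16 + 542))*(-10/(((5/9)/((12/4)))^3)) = -222774089/93363750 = -2.39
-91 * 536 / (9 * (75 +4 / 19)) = -926744 / 12861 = -72.06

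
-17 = -17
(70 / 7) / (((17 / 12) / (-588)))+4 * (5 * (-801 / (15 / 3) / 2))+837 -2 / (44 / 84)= -919929 / 187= -4919.41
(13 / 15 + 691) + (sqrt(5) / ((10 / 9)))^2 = 8351 / 12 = 695.92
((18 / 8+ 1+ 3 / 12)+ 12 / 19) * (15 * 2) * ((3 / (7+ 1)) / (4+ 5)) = 785 / 152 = 5.16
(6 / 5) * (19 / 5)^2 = 2166 / 125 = 17.33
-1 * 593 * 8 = -4744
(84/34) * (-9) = -378/17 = -22.24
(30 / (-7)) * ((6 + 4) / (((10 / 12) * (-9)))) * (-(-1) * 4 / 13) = 160 / 91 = 1.76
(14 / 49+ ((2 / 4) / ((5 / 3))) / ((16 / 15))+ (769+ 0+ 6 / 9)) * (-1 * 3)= -2310.70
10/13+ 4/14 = 96/91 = 1.05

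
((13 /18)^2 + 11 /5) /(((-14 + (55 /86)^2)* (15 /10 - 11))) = 16304482 /773493705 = 0.02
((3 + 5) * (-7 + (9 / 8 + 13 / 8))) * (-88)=2992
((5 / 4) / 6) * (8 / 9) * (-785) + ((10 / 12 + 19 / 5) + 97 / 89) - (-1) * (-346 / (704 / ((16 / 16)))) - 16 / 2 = -148.14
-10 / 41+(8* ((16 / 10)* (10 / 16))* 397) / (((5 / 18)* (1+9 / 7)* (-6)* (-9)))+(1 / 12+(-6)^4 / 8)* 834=83190982 / 615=135269.89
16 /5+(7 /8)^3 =9907 /2560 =3.87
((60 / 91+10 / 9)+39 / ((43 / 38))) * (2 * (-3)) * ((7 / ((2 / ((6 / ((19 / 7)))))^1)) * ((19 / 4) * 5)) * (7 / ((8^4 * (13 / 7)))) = -547131305 / 14882816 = -36.76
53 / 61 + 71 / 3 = 4490 / 183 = 24.54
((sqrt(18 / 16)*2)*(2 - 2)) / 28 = 0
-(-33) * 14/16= 231/8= 28.88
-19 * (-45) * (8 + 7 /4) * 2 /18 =3705 /4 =926.25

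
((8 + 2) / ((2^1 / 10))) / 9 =5.56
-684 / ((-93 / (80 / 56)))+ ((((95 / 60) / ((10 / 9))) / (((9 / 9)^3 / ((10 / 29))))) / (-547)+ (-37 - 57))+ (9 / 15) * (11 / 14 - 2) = -5798337331 / 68845420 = -84.22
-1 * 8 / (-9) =8 / 9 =0.89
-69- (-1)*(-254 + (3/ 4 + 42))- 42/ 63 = -3371/ 12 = -280.92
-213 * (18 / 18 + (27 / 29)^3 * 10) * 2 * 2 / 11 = -188478588 / 268279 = -702.55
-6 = -6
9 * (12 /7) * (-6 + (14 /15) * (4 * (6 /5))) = -4104 /175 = -23.45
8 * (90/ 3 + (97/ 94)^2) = 248.52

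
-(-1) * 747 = 747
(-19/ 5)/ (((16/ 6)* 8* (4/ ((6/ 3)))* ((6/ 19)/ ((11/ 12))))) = -3971/ 15360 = -0.26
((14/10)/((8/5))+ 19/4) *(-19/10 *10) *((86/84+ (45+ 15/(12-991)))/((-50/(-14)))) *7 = -754819023/78320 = -9637.63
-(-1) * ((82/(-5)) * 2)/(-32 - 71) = 164/515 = 0.32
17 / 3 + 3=8.67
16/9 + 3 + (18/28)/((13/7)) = 1199/234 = 5.12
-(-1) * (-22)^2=484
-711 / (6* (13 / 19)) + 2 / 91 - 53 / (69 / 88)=-240.76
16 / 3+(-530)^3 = -446630984 / 3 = -148876994.67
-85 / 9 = -9.44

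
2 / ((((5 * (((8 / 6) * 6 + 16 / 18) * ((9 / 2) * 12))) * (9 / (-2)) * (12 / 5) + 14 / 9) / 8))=-72 / 116633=-0.00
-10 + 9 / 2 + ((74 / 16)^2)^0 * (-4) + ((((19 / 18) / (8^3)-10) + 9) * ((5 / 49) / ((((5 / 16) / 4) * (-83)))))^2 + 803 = 793.50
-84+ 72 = -12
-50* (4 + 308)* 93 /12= -120900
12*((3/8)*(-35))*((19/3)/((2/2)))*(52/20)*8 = -20748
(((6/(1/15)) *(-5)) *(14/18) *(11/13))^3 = -57066625000/2197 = -25974795.18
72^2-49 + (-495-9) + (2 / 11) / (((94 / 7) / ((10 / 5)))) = 2394241 / 517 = 4631.03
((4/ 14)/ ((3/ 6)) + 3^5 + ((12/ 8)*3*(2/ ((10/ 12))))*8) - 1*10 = 11199/ 35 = 319.97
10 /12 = 5 /6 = 0.83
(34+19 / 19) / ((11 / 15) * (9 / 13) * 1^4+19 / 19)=325 / 14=23.21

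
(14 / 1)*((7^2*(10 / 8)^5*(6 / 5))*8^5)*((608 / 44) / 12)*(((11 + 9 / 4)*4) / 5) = 11052832000 / 11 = 1004802909.09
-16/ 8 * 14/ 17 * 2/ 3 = -56/ 51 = -1.10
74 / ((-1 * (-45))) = 74 / 45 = 1.64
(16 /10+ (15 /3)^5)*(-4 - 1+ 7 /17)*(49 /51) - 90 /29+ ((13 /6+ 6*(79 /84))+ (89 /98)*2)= -84863614021 /6160035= -13776.48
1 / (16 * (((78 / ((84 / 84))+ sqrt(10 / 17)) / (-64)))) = -2652 / 51709+ 2 * sqrt(170) / 51709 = -0.05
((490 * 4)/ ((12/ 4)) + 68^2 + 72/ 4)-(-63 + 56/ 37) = 594607/ 111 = 5356.82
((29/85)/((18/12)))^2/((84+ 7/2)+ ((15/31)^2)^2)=6213449288/10515675560625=0.00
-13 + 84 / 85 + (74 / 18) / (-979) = -8999176 / 748935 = -12.02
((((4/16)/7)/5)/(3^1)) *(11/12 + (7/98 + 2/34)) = 299/119952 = 0.00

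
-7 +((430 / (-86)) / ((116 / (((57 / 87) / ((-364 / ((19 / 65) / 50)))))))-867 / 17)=-46163498839 / 795922400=-58.00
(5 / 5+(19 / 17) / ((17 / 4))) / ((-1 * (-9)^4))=-0.00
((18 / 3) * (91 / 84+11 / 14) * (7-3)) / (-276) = -157 / 966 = -0.16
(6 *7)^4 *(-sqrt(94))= -3111696 *sqrt(94)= -30169012.04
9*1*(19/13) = 171/13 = 13.15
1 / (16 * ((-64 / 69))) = -69 / 1024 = -0.07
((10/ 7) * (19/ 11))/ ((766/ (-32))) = -3040/ 29491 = -0.10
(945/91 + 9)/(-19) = -252/247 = -1.02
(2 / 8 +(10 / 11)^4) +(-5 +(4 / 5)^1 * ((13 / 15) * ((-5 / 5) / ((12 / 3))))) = -18624757 / 4392300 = -4.24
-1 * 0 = 0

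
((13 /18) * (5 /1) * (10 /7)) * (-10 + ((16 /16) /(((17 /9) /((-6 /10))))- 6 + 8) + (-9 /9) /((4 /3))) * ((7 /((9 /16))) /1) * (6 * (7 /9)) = -11222120 /4131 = -2716.56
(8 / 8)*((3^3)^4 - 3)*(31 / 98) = 8237289 / 49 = 168107.94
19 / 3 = 6.33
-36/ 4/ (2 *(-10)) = 9/ 20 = 0.45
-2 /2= -1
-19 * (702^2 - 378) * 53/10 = -247936491/5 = -49587298.20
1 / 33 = 0.03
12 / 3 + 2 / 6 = 13 / 3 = 4.33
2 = 2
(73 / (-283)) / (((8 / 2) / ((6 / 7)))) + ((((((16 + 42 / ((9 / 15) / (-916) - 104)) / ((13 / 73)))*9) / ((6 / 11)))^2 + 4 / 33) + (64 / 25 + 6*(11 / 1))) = 261718588290700174489640969 / 125330920556400208650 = 2088220.43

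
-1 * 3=-3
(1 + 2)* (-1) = -3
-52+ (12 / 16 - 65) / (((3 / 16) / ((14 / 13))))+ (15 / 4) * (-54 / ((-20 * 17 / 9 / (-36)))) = -814159 / 1326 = -614.00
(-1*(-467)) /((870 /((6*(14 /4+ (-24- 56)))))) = -71451 /290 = -246.38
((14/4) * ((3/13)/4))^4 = 194481/116985856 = 0.00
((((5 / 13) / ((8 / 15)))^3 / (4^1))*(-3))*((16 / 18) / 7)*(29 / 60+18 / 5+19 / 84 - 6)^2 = -78765625 / 771656704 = -0.10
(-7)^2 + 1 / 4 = 197 / 4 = 49.25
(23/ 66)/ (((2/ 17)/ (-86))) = -16813/ 66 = -254.74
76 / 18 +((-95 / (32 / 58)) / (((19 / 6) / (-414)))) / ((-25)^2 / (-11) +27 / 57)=-7286291 / 18432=-395.31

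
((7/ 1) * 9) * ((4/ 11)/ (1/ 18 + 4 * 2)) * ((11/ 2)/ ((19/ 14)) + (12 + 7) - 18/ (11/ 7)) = 10995264/ 333355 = 32.98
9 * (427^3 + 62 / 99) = 7707593879 / 11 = 700690352.64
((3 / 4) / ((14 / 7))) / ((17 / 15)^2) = 0.29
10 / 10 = 1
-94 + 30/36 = -559/6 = -93.17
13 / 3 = 4.33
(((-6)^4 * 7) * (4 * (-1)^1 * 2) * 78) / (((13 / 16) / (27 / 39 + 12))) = -1149603840 / 13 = -88431064.62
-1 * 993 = -993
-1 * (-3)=3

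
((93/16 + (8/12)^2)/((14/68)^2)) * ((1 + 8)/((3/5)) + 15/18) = 24736955/10584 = 2337.20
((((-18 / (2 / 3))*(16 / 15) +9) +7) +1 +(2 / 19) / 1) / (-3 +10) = -1.67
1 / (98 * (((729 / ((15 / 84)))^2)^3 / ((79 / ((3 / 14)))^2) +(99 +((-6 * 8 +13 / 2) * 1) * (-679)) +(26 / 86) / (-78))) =12579515625 / 41987071245334101594102582362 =0.00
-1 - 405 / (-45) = 8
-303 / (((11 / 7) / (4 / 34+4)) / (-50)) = 7423500 / 187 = 39697.86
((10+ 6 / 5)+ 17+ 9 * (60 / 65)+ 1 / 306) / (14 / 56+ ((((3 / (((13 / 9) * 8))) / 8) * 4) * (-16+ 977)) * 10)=2904812 / 99267165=0.03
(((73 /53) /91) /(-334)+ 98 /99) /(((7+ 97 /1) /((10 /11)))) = 789296045 /91221025896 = 0.01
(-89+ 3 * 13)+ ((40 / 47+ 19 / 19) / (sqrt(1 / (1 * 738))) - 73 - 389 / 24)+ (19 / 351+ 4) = -379513 / 2808+ 261 * sqrt(82) / 47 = -84.87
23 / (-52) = -23 / 52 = -0.44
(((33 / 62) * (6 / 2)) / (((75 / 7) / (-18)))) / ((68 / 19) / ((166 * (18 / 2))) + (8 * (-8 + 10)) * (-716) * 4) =29507247 / 504044498450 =0.00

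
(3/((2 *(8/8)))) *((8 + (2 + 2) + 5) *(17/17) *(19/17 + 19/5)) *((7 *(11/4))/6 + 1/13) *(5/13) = 214225/1352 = 158.45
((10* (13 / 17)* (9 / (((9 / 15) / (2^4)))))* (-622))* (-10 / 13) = 14928000 / 17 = 878117.65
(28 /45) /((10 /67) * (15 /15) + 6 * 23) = 469 /104130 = 0.00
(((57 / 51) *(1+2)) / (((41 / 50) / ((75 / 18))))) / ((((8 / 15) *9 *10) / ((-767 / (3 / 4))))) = -9108125 / 25092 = -362.99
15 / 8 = 1.88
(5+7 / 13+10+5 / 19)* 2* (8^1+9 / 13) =882078 / 3211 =274.71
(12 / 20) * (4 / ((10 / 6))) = 1.44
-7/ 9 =-0.78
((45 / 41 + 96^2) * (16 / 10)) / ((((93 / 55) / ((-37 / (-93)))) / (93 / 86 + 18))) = 112175628972 / 1694243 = 66209.88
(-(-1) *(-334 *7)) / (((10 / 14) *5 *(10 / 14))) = -114562 / 125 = -916.50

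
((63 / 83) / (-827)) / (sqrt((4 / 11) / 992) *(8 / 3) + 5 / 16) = -15467760 / 5125903957 + 96768 *sqrt(682) / 5125903957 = -0.00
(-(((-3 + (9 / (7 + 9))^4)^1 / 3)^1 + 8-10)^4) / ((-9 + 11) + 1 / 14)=-10001628759114972756567 / 267477789068788498432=-37.39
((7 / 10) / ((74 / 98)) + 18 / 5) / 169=335 / 12506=0.03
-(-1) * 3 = 3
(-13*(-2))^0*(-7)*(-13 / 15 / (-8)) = -91 / 120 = -0.76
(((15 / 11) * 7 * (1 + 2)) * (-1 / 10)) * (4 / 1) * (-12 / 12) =126 / 11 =11.45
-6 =-6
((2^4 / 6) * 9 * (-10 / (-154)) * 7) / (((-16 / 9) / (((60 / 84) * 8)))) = -2700 / 77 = -35.06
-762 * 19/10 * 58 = -419862/5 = -83972.40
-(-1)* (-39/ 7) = -39/ 7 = -5.57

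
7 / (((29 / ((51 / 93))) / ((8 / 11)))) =952 / 9889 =0.10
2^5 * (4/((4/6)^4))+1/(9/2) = 5834/9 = 648.22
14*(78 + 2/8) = 2191/2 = 1095.50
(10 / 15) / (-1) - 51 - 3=-164 / 3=-54.67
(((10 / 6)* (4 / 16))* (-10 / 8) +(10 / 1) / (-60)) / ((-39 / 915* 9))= 3355 / 1872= 1.79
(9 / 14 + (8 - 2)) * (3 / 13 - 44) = -52917 / 182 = -290.75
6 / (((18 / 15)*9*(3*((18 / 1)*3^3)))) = 5 / 13122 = 0.00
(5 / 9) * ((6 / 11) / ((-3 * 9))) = -0.01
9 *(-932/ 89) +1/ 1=-93.25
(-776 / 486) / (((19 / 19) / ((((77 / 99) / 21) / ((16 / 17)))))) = -1649 / 26244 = -0.06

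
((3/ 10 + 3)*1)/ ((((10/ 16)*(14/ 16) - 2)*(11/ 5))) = -32/ 31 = -1.03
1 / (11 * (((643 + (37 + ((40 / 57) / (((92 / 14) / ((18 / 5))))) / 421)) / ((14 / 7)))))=0.00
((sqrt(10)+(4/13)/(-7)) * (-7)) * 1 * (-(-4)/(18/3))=8/39-14 * sqrt(10)/3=-14.55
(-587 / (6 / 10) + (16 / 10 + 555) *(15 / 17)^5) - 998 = -7150327778 / 4259571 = -1678.65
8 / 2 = 4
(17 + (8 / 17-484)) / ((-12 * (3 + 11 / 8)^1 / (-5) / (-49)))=111034 / 51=2177.14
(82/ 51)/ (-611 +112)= -0.00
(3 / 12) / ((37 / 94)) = 47 / 74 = 0.64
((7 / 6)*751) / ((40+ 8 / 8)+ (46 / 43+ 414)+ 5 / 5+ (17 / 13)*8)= 2938663 / 1568100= 1.87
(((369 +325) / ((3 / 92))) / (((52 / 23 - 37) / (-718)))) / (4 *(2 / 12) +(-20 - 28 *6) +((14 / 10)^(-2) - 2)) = -51664907728 / 22177843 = -2329.57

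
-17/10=-1.70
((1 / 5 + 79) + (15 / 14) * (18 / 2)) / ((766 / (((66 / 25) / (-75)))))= -68409 / 16756250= -0.00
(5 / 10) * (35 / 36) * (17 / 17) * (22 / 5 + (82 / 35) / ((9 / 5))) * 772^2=1651832.20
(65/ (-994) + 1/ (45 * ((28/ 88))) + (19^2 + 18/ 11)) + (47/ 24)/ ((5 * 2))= 1428212119/ 3936240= 362.84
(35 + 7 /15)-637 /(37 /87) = -811601 /555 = -1462.34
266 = 266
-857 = -857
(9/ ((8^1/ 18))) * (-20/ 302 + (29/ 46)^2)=6.71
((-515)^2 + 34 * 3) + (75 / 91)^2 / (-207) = 50534975776 / 190463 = 265327.00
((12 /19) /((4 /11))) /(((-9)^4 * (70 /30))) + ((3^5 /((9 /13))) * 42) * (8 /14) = 816765779 /96957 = 8424.00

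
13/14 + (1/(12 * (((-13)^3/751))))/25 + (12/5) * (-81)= -892624387/4613700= -193.47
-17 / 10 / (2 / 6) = -51 / 10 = -5.10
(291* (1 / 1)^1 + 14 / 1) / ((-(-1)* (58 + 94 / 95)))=5.17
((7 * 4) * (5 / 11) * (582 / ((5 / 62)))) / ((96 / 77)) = 147343 / 2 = 73671.50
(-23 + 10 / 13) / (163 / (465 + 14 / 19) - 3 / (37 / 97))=94622357 / 31986110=2.96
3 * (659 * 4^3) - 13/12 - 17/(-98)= 74397929/588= 126527.09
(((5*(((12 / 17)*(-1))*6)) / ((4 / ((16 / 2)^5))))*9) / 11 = -141936.26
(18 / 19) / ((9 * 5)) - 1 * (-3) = 287 / 95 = 3.02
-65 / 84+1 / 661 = -42881 / 55524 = -0.77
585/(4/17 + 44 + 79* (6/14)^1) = 69615/9293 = 7.49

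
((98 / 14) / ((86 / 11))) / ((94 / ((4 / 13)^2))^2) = 2464 / 2712923707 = 0.00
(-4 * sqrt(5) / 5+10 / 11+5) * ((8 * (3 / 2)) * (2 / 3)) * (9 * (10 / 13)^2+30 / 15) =49520 / 143 - 39616 * sqrt(5) / 845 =241.46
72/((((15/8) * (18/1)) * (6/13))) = 208/45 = 4.62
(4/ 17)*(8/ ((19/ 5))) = 160/ 323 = 0.50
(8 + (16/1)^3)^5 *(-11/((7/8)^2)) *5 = -4098070486835244564480/49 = -83634091568066215601.63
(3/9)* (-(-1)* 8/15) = 8/45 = 0.18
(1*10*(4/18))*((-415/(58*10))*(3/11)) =-415/957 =-0.43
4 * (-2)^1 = -8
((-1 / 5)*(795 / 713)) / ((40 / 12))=-477 / 7130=-0.07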